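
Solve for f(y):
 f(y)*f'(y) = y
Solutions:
 f(y) = -sqrt(C1 + y^2)
 f(y) = sqrt(C1 + y^2)


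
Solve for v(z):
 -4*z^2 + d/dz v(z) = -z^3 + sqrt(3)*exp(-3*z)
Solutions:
 v(z) = C1 - z^4/4 + 4*z^3/3 - sqrt(3)*exp(-3*z)/3


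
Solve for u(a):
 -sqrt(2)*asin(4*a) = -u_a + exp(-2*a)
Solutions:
 u(a) = C1 + sqrt(2)*a*asin(4*a) + sqrt(2)*sqrt(1 - 16*a^2)/4 - exp(-2*a)/2


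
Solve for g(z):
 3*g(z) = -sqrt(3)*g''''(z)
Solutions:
 g(z) = (C1*sin(sqrt(2)*3^(1/8)*z/2) + C2*cos(sqrt(2)*3^(1/8)*z/2))*exp(-sqrt(2)*3^(1/8)*z/2) + (C3*sin(sqrt(2)*3^(1/8)*z/2) + C4*cos(sqrt(2)*3^(1/8)*z/2))*exp(sqrt(2)*3^(1/8)*z/2)


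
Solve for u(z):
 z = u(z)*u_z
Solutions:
 u(z) = -sqrt(C1 + z^2)
 u(z) = sqrt(C1 + z^2)


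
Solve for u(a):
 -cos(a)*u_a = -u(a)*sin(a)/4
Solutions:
 u(a) = C1/cos(a)^(1/4)


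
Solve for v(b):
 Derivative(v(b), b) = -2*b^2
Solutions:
 v(b) = C1 - 2*b^3/3


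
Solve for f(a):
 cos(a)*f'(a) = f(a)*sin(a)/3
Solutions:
 f(a) = C1/cos(a)^(1/3)


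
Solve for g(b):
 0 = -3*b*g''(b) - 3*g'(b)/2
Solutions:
 g(b) = C1 + C2*sqrt(b)


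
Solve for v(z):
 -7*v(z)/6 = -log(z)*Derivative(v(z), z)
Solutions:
 v(z) = C1*exp(7*li(z)/6)


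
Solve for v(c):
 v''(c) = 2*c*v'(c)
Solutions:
 v(c) = C1 + C2*erfi(c)


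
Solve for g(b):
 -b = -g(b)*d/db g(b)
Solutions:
 g(b) = -sqrt(C1 + b^2)
 g(b) = sqrt(C1 + b^2)


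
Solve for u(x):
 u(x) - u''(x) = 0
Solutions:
 u(x) = C1*exp(-x) + C2*exp(x)


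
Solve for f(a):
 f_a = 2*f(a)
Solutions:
 f(a) = C1*exp(2*a)


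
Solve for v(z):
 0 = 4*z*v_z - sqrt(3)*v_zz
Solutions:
 v(z) = C1 + C2*erfi(sqrt(2)*3^(3/4)*z/3)


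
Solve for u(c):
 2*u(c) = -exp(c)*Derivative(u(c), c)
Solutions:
 u(c) = C1*exp(2*exp(-c))


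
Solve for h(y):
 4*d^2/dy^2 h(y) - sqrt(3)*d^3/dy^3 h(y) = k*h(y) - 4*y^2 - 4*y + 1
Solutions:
 h(y) = C1*exp(y*(2^(2/3)*sqrt(3)*(81*k + sqrt((81*k - 128)^2 - 16384) - 128)^(1/3) - 3*2^(2/3)*I*(81*k + sqrt((81*k - 128)^2 - 16384) - 128)^(1/3) + 16*sqrt(3) - 384*2^(1/3)/((-sqrt(3) + 3*I)*(81*k + sqrt((81*k - 128)^2 - 16384) - 128)^(1/3)))/36) + C2*exp(y*(2^(2/3)*sqrt(3)*(81*k + sqrt((81*k - 128)^2 - 16384) - 128)^(1/3) + 3*2^(2/3)*I*(81*k + sqrt((81*k - 128)^2 - 16384) - 128)^(1/3) + 16*sqrt(3) + 384*2^(1/3)/((sqrt(3) + 3*I)*(81*k + sqrt((81*k - 128)^2 - 16384) - 128)^(1/3)))/36) + C3*exp(sqrt(3)*y*(-2^(2/3)*(81*k + sqrt((81*k - 128)^2 - 16384) - 128)^(1/3) + 8 - 32*2^(1/3)/(81*k + sqrt((81*k - 128)^2 - 16384) - 128)^(1/3))/18) + 4*y^2/k + 4*y/k - 1/k + 32/k^2


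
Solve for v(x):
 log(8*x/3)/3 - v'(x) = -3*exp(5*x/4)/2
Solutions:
 v(x) = C1 + x*log(x)/3 + x*(-log(3)/3 - 1/3 + log(2)) + 6*exp(5*x/4)/5


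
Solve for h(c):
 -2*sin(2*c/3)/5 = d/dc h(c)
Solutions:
 h(c) = C1 + 3*cos(2*c/3)/5


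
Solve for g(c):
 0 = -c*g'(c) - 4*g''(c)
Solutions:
 g(c) = C1 + C2*erf(sqrt(2)*c/4)


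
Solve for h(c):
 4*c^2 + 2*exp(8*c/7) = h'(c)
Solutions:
 h(c) = C1 + 4*c^3/3 + 7*exp(8*c/7)/4


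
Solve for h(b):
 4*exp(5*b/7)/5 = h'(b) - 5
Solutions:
 h(b) = C1 + 5*b + 28*exp(5*b/7)/25


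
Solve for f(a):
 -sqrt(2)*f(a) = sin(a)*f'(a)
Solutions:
 f(a) = C1*(cos(a) + 1)^(sqrt(2)/2)/(cos(a) - 1)^(sqrt(2)/2)


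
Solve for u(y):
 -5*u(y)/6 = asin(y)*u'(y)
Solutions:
 u(y) = C1*exp(-5*Integral(1/asin(y), y)/6)


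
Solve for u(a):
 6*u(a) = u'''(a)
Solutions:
 u(a) = C3*exp(6^(1/3)*a) + (C1*sin(2^(1/3)*3^(5/6)*a/2) + C2*cos(2^(1/3)*3^(5/6)*a/2))*exp(-6^(1/3)*a/2)


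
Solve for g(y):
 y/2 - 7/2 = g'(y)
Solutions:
 g(y) = C1 + y^2/4 - 7*y/2


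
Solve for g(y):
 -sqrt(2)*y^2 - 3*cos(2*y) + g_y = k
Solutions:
 g(y) = C1 + k*y + sqrt(2)*y^3/3 + 3*sin(2*y)/2


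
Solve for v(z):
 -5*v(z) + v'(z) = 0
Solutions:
 v(z) = C1*exp(5*z)


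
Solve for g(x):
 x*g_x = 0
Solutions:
 g(x) = C1


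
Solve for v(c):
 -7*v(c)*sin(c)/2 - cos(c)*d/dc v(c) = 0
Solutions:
 v(c) = C1*cos(c)^(7/2)


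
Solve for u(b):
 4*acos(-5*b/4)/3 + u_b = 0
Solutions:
 u(b) = C1 - 4*b*acos(-5*b/4)/3 - 4*sqrt(16 - 25*b^2)/15


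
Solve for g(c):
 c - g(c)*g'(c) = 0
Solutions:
 g(c) = -sqrt(C1 + c^2)
 g(c) = sqrt(C1 + c^2)


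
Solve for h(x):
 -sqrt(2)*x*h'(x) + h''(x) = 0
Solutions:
 h(x) = C1 + C2*erfi(2^(3/4)*x/2)


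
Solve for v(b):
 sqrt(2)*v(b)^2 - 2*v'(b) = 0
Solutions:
 v(b) = -2/(C1 + sqrt(2)*b)


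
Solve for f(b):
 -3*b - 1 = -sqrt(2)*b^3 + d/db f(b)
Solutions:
 f(b) = C1 + sqrt(2)*b^4/4 - 3*b^2/2 - b


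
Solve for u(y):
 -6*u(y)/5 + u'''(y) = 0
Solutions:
 u(y) = C3*exp(5^(2/3)*6^(1/3)*y/5) + (C1*sin(2^(1/3)*3^(5/6)*5^(2/3)*y/10) + C2*cos(2^(1/3)*3^(5/6)*5^(2/3)*y/10))*exp(-5^(2/3)*6^(1/3)*y/10)


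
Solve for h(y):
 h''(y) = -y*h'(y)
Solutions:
 h(y) = C1 + C2*erf(sqrt(2)*y/2)


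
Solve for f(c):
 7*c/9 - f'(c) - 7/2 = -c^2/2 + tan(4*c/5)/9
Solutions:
 f(c) = C1 + c^3/6 + 7*c^2/18 - 7*c/2 + 5*log(cos(4*c/5))/36


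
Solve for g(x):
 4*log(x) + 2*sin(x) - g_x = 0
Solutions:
 g(x) = C1 + 4*x*log(x) - 4*x - 2*cos(x)


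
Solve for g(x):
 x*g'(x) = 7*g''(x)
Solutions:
 g(x) = C1 + C2*erfi(sqrt(14)*x/14)


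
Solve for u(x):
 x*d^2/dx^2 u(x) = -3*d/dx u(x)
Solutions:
 u(x) = C1 + C2/x^2


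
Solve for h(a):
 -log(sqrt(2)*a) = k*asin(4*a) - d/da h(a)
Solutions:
 h(a) = C1 + a*log(a) - a + a*log(2)/2 + k*(a*asin(4*a) + sqrt(1 - 16*a^2)/4)


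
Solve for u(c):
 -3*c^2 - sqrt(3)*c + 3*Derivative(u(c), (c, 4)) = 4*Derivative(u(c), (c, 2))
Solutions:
 u(c) = C1 + C2*c + C3*exp(-2*sqrt(3)*c/3) + C4*exp(2*sqrt(3)*c/3) - c^4/16 - sqrt(3)*c^3/24 - 9*c^2/16


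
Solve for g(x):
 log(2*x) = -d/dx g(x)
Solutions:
 g(x) = C1 - x*log(x) - x*log(2) + x


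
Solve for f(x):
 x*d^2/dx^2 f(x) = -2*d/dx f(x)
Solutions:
 f(x) = C1 + C2/x


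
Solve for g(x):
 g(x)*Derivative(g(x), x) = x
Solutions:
 g(x) = -sqrt(C1 + x^2)
 g(x) = sqrt(C1 + x^2)


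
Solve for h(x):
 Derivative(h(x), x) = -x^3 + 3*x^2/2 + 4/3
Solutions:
 h(x) = C1 - x^4/4 + x^3/2 + 4*x/3


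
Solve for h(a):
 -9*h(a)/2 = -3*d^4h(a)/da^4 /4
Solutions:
 h(a) = C1*exp(-6^(1/4)*a) + C2*exp(6^(1/4)*a) + C3*sin(6^(1/4)*a) + C4*cos(6^(1/4)*a)


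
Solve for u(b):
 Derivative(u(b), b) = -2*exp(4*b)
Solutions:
 u(b) = C1 - exp(4*b)/2


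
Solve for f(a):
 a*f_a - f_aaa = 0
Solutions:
 f(a) = C1 + Integral(C2*airyai(a) + C3*airybi(a), a)


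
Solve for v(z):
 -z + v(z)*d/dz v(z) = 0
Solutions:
 v(z) = -sqrt(C1 + z^2)
 v(z) = sqrt(C1 + z^2)


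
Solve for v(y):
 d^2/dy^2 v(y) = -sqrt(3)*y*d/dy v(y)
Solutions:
 v(y) = C1 + C2*erf(sqrt(2)*3^(1/4)*y/2)


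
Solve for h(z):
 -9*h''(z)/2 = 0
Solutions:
 h(z) = C1 + C2*z


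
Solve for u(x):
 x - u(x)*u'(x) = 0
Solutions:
 u(x) = -sqrt(C1 + x^2)
 u(x) = sqrt(C1 + x^2)


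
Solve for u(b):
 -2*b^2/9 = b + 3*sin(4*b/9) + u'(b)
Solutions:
 u(b) = C1 - 2*b^3/27 - b^2/2 + 27*cos(4*b/9)/4


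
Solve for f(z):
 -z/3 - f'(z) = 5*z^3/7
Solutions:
 f(z) = C1 - 5*z^4/28 - z^2/6


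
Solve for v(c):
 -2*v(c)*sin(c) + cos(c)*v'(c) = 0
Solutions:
 v(c) = C1/cos(c)^2


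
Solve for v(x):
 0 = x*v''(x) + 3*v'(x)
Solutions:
 v(x) = C1 + C2/x^2


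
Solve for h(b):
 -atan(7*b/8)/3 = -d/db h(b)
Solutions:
 h(b) = C1 + b*atan(7*b/8)/3 - 4*log(49*b^2 + 64)/21


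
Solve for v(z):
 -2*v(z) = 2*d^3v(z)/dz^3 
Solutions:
 v(z) = C3*exp(-z) + (C1*sin(sqrt(3)*z/2) + C2*cos(sqrt(3)*z/2))*exp(z/2)


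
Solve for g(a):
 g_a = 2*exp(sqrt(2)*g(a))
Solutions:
 g(a) = sqrt(2)*(2*log(-1/(C1 + 2*a)) - log(2))/4


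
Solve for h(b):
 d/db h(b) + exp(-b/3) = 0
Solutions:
 h(b) = C1 + 3*exp(-b/3)


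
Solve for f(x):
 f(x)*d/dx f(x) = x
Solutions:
 f(x) = -sqrt(C1 + x^2)
 f(x) = sqrt(C1 + x^2)


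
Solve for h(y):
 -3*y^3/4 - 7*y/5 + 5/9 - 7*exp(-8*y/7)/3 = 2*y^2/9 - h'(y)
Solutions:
 h(y) = C1 + 3*y^4/16 + 2*y^3/27 + 7*y^2/10 - 5*y/9 - 49*exp(-8*y/7)/24


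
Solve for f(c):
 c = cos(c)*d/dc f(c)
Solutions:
 f(c) = C1 + Integral(c/cos(c), c)


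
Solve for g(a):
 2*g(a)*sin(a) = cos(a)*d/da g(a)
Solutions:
 g(a) = C1/cos(a)^2


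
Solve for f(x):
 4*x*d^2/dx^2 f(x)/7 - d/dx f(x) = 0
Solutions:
 f(x) = C1 + C2*x^(11/4)


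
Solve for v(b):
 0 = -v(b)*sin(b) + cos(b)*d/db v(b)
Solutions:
 v(b) = C1/cos(b)


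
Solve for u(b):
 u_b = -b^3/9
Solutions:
 u(b) = C1 - b^4/36


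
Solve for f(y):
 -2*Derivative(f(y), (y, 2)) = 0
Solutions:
 f(y) = C1 + C2*y


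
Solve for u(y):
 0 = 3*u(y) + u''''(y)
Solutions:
 u(y) = (C1*sin(sqrt(2)*3^(1/4)*y/2) + C2*cos(sqrt(2)*3^(1/4)*y/2))*exp(-sqrt(2)*3^(1/4)*y/2) + (C3*sin(sqrt(2)*3^(1/4)*y/2) + C4*cos(sqrt(2)*3^(1/4)*y/2))*exp(sqrt(2)*3^(1/4)*y/2)


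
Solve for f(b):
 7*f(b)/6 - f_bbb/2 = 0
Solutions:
 f(b) = C3*exp(3^(2/3)*7^(1/3)*b/3) + (C1*sin(3^(1/6)*7^(1/3)*b/2) + C2*cos(3^(1/6)*7^(1/3)*b/2))*exp(-3^(2/3)*7^(1/3)*b/6)


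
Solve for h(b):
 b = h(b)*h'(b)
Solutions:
 h(b) = -sqrt(C1 + b^2)
 h(b) = sqrt(C1 + b^2)


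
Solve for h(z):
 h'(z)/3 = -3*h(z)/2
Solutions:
 h(z) = C1*exp(-9*z/2)


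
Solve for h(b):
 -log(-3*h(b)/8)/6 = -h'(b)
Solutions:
 -6*Integral(1/(log(-_y) - 3*log(2) + log(3)), (_y, h(b))) = C1 - b


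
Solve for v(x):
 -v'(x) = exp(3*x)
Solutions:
 v(x) = C1 - exp(3*x)/3


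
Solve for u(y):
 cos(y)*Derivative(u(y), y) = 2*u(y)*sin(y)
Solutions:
 u(y) = C1/cos(y)^2


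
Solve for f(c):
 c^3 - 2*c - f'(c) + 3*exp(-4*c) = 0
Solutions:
 f(c) = C1 + c^4/4 - c^2 - 3*exp(-4*c)/4


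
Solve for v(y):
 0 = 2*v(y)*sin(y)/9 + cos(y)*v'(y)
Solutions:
 v(y) = C1*cos(y)^(2/9)


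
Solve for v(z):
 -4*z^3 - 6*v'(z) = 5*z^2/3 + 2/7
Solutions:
 v(z) = C1 - z^4/6 - 5*z^3/54 - z/21


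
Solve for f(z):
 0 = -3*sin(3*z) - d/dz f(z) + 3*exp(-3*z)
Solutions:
 f(z) = C1 + cos(3*z) - exp(-3*z)


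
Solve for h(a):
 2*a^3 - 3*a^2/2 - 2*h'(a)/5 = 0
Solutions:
 h(a) = C1 + 5*a^4/4 - 5*a^3/4


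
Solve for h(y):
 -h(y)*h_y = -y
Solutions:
 h(y) = -sqrt(C1 + y^2)
 h(y) = sqrt(C1 + y^2)


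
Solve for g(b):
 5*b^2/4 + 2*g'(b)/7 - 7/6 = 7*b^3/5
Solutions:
 g(b) = C1 + 49*b^4/40 - 35*b^3/24 + 49*b/12


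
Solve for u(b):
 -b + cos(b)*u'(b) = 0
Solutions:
 u(b) = C1 + Integral(b/cos(b), b)


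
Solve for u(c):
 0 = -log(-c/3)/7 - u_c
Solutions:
 u(c) = C1 - c*log(-c)/7 + c*(1 + log(3))/7


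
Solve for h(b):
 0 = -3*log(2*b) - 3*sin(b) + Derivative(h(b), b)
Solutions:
 h(b) = C1 + 3*b*log(b) - 3*b + 3*b*log(2) - 3*cos(b)


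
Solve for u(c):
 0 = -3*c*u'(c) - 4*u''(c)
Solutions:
 u(c) = C1 + C2*erf(sqrt(6)*c/4)


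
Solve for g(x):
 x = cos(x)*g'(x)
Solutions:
 g(x) = C1 + Integral(x/cos(x), x)


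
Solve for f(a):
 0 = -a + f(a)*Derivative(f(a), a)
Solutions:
 f(a) = -sqrt(C1 + a^2)
 f(a) = sqrt(C1 + a^2)


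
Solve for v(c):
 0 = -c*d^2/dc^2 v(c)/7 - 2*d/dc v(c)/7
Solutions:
 v(c) = C1 + C2/c


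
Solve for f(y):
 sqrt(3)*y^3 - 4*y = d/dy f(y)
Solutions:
 f(y) = C1 + sqrt(3)*y^4/4 - 2*y^2


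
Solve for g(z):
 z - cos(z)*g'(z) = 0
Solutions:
 g(z) = C1 + Integral(z/cos(z), z)


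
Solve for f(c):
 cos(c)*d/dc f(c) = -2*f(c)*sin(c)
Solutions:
 f(c) = C1*cos(c)^2


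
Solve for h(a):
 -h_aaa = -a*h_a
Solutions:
 h(a) = C1 + Integral(C2*airyai(a) + C3*airybi(a), a)


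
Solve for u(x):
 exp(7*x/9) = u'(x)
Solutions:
 u(x) = C1 + 9*exp(7*x/9)/7


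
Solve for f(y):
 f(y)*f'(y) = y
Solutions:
 f(y) = -sqrt(C1 + y^2)
 f(y) = sqrt(C1 + y^2)


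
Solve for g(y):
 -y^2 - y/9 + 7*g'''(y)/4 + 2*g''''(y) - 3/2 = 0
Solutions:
 g(y) = C1 + C2*y + C3*y^2 + C4*exp(-7*y/8) + y^5/105 - 137*y^4/2646 + 3515*y^3/9261


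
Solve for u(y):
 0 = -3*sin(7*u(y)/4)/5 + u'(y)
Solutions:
 -3*y/5 + 2*log(cos(7*u(y)/4) - 1)/7 - 2*log(cos(7*u(y)/4) + 1)/7 = C1


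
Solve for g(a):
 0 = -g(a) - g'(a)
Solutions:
 g(a) = C1*exp(-a)


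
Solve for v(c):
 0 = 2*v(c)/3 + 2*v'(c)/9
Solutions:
 v(c) = C1*exp(-3*c)


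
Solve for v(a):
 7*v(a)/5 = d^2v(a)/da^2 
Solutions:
 v(a) = C1*exp(-sqrt(35)*a/5) + C2*exp(sqrt(35)*a/5)


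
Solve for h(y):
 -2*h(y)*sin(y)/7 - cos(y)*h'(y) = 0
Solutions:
 h(y) = C1*cos(y)^(2/7)


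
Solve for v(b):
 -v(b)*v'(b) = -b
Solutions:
 v(b) = -sqrt(C1 + b^2)
 v(b) = sqrt(C1 + b^2)


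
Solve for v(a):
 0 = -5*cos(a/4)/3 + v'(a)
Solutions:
 v(a) = C1 + 20*sin(a/4)/3


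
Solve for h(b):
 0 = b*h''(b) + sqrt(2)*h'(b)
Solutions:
 h(b) = C1 + C2*b^(1 - sqrt(2))


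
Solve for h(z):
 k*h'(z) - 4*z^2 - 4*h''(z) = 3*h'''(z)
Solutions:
 h(z) = C1 + C2*exp(z*(sqrt(3*k + 4) - 2)/3) + C3*exp(-z*(sqrt(3*k + 4) + 2)/3) + 4*z^3/(3*k) + 16*z^2/k^2 + 24*z/k^2 + 128*z/k^3


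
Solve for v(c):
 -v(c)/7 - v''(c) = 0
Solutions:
 v(c) = C1*sin(sqrt(7)*c/7) + C2*cos(sqrt(7)*c/7)


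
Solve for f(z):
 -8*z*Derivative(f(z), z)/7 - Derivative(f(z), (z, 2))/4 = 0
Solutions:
 f(z) = C1 + C2*erf(4*sqrt(7)*z/7)


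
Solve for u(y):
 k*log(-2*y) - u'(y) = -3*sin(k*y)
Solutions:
 u(y) = C1 + k*y*(log(-y) - 1) + k*y*log(2) + 3*Piecewise((-cos(k*y)/k, Ne(k, 0)), (0, True))


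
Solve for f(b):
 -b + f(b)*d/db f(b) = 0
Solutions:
 f(b) = -sqrt(C1 + b^2)
 f(b) = sqrt(C1 + b^2)


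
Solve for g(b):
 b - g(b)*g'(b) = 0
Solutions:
 g(b) = -sqrt(C1 + b^2)
 g(b) = sqrt(C1 + b^2)


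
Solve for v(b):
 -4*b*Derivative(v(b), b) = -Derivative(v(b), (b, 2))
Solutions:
 v(b) = C1 + C2*erfi(sqrt(2)*b)


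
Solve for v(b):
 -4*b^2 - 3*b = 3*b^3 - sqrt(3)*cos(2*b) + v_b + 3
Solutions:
 v(b) = C1 - 3*b^4/4 - 4*b^3/3 - 3*b^2/2 - 3*b + sqrt(3)*sin(2*b)/2


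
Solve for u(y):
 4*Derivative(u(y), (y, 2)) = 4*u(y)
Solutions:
 u(y) = C1*exp(-y) + C2*exp(y)


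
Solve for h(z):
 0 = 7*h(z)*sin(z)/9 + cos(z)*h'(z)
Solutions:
 h(z) = C1*cos(z)^(7/9)


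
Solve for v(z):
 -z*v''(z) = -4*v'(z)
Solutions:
 v(z) = C1 + C2*z^5


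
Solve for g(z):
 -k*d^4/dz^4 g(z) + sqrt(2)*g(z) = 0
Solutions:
 g(z) = C1*exp(-2^(1/8)*z*(1/k)^(1/4)) + C2*exp(2^(1/8)*z*(1/k)^(1/4)) + C3*exp(-2^(1/8)*I*z*(1/k)^(1/4)) + C4*exp(2^(1/8)*I*z*(1/k)^(1/4))


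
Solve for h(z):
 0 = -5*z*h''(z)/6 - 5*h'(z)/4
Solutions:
 h(z) = C1 + C2/sqrt(z)


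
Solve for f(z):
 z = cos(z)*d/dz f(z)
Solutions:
 f(z) = C1 + Integral(z/cos(z), z)


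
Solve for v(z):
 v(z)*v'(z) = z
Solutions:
 v(z) = -sqrt(C1 + z^2)
 v(z) = sqrt(C1 + z^2)


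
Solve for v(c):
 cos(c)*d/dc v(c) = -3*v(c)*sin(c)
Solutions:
 v(c) = C1*cos(c)^3


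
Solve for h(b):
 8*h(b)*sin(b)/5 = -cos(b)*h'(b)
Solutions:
 h(b) = C1*cos(b)^(8/5)


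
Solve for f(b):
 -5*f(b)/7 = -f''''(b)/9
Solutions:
 f(b) = C1*exp(-sqrt(3)*5^(1/4)*7^(3/4)*b/7) + C2*exp(sqrt(3)*5^(1/4)*7^(3/4)*b/7) + C3*sin(sqrt(3)*5^(1/4)*7^(3/4)*b/7) + C4*cos(sqrt(3)*5^(1/4)*7^(3/4)*b/7)


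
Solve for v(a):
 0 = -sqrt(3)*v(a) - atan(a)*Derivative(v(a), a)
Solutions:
 v(a) = C1*exp(-sqrt(3)*Integral(1/atan(a), a))


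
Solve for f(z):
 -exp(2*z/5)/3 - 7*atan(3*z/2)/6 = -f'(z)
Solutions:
 f(z) = C1 + 7*z*atan(3*z/2)/6 + 5*exp(2*z/5)/6 - 7*log(9*z^2 + 4)/18


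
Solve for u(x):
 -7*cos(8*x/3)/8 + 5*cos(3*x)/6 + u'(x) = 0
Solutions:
 u(x) = C1 + 21*sin(8*x/3)/64 - 5*sin(3*x)/18


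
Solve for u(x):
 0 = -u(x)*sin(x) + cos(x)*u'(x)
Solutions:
 u(x) = C1/cos(x)


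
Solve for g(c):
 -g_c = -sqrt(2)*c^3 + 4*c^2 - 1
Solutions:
 g(c) = C1 + sqrt(2)*c^4/4 - 4*c^3/3 + c


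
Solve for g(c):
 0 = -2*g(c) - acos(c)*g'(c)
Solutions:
 g(c) = C1*exp(-2*Integral(1/acos(c), c))


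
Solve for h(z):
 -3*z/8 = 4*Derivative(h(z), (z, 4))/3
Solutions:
 h(z) = C1 + C2*z + C3*z^2 + C4*z^3 - 3*z^5/1280


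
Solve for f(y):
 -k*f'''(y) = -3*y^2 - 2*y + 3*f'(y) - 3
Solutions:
 f(y) = C1 + C2*exp(-sqrt(3)*y*sqrt(-1/k)) + C3*exp(sqrt(3)*y*sqrt(-1/k)) - 2*k*y/3 + y^3/3 + y^2/3 + y


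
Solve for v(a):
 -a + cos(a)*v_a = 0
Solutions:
 v(a) = C1 + Integral(a/cos(a), a)


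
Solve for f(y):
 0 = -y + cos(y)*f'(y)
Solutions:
 f(y) = C1 + Integral(y/cos(y), y)


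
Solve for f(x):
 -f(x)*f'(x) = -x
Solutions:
 f(x) = -sqrt(C1 + x^2)
 f(x) = sqrt(C1 + x^2)


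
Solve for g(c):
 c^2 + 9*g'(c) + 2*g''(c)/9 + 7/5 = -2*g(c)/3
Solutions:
 g(c) = C1*exp(c*(-81 + sqrt(6513))/4) + C2*exp(-c*(sqrt(6513) + 81)/4) - 3*c^2/2 + 81*c/2 - 10957/20


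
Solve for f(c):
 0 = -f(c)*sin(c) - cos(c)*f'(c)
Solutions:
 f(c) = C1*cos(c)


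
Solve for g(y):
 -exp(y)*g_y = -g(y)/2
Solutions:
 g(y) = C1*exp(-exp(-y)/2)


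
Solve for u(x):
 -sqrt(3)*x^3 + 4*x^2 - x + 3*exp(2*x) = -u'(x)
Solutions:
 u(x) = C1 + sqrt(3)*x^4/4 - 4*x^3/3 + x^2/2 - 3*exp(2*x)/2


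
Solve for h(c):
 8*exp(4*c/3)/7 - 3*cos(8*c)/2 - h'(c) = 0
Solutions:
 h(c) = C1 + 6*exp(4*c/3)/7 - 3*sin(8*c)/16


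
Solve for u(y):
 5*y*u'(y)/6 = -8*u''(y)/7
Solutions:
 u(y) = C1 + C2*erf(sqrt(210)*y/24)


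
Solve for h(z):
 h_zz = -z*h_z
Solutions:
 h(z) = C1 + C2*erf(sqrt(2)*z/2)


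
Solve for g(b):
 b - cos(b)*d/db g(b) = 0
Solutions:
 g(b) = C1 + Integral(b/cos(b), b)


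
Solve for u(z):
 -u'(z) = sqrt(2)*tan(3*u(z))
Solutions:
 u(z) = -asin(C1*exp(-3*sqrt(2)*z))/3 + pi/3
 u(z) = asin(C1*exp(-3*sqrt(2)*z))/3


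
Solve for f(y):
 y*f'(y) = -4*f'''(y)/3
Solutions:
 f(y) = C1 + Integral(C2*airyai(-6^(1/3)*y/2) + C3*airybi(-6^(1/3)*y/2), y)


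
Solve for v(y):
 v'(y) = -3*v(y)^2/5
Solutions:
 v(y) = 5/(C1 + 3*y)


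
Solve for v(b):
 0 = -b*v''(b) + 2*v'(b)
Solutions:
 v(b) = C1 + C2*b^3


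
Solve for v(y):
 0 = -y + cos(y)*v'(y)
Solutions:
 v(y) = C1 + Integral(y/cos(y), y)


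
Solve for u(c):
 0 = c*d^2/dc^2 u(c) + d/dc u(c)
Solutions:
 u(c) = C1 + C2*log(c)


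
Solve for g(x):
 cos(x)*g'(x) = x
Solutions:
 g(x) = C1 + Integral(x/cos(x), x)


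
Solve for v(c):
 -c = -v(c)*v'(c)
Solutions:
 v(c) = -sqrt(C1 + c^2)
 v(c) = sqrt(C1 + c^2)


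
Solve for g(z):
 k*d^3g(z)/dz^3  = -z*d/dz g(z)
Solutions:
 g(z) = C1 + Integral(C2*airyai(z*(-1/k)^(1/3)) + C3*airybi(z*(-1/k)^(1/3)), z)


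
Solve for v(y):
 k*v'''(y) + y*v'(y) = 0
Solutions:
 v(y) = C1 + Integral(C2*airyai(y*(-1/k)^(1/3)) + C3*airybi(y*(-1/k)^(1/3)), y)


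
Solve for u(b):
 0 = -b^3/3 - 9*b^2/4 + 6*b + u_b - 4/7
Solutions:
 u(b) = C1 + b^4/12 + 3*b^3/4 - 3*b^2 + 4*b/7


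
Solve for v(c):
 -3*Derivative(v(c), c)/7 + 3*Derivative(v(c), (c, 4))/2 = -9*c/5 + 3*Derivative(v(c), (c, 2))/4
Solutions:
 v(c) = C1 + C2*exp(-c*(7*252^(1/3)/(sqrt(1002) + 36)^(1/3) + 294^(1/3)*(sqrt(1002) + 36)^(1/3))/84)*sin(3^(1/6)*c*(-3^(2/3)*98^(1/3)*(sqrt(1002) + 36)^(1/3) + 21*28^(1/3)/(sqrt(1002) + 36)^(1/3))/84) + C3*exp(-c*(7*252^(1/3)/(sqrt(1002) + 36)^(1/3) + 294^(1/3)*(sqrt(1002) + 36)^(1/3))/84)*cos(3^(1/6)*c*(-3^(2/3)*98^(1/3)*(sqrt(1002) + 36)^(1/3) + 21*28^(1/3)/(sqrt(1002) + 36)^(1/3))/84) + C4*exp(c*(7*252^(1/3)/(sqrt(1002) + 36)^(1/3) + 294^(1/3)*(sqrt(1002) + 36)^(1/3))/42) + 21*c^2/10 - 147*c/20


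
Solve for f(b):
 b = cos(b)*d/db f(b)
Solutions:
 f(b) = C1 + Integral(b/cos(b), b)


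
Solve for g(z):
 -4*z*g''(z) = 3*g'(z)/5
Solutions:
 g(z) = C1 + C2*z^(17/20)


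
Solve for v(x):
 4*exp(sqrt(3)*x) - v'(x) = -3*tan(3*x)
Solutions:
 v(x) = C1 + 4*sqrt(3)*exp(sqrt(3)*x)/3 - log(cos(3*x))


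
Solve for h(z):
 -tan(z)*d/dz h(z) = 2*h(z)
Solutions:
 h(z) = C1/sin(z)^2


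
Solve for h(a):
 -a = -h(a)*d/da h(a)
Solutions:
 h(a) = -sqrt(C1 + a^2)
 h(a) = sqrt(C1 + a^2)


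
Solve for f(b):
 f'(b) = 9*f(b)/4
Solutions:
 f(b) = C1*exp(9*b/4)


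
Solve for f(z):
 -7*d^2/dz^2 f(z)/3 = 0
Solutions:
 f(z) = C1 + C2*z


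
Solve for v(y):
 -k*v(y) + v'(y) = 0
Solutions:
 v(y) = C1*exp(k*y)


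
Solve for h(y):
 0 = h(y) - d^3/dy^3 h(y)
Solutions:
 h(y) = C3*exp(y) + (C1*sin(sqrt(3)*y/2) + C2*cos(sqrt(3)*y/2))*exp(-y/2)


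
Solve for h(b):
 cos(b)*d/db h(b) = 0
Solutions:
 h(b) = C1


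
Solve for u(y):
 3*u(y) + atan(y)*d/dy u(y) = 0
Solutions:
 u(y) = C1*exp(-3*Integral(1/atan(y), y))


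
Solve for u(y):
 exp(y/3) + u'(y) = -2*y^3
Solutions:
 u(y) = C1 - y^4/2 - 3*exp(y/3)


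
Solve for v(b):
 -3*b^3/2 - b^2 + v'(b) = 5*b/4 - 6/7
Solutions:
 v(b) = C1 + 3*b^4/8 + b^3/3 + 5*b^2/8 - 6*b/7


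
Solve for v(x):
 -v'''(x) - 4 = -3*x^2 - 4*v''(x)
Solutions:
 v(x) = C1 + C2*x + C3*exp(4*x) - x^4/16 - x^3/16 + 29*x^2/64


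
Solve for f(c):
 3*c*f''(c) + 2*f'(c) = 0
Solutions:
 f(c) = C1 + C2*c^(1/3)


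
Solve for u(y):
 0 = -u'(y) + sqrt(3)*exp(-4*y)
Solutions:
 u(y) = C1 - sqrt(3)*exp(-4*y)/4


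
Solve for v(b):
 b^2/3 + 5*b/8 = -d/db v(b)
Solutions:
 v(b) = C1 - b^3/9 - 5*b^2/16


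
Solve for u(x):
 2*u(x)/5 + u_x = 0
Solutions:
 u(x) = C1*exp(-2*x/5)


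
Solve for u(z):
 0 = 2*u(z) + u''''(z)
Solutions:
 u(z) = (C1*sin(2^(3/4)*z/2) + C2*cos(2^(3/4)*z/2))*exp(-2^(3/4)*z/2) + (C3*sin(2^(3/4)*z/2) + C4*cos(2^(3/4)*z/2))*exp(2^(3/4)*z/2)


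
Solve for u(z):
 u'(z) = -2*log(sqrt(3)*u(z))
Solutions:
 Integral(1/(2*log(_y) + log(3)), (_y, u(z))) = C1 - z


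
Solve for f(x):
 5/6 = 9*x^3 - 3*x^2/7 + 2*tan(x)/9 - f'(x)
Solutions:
 f(x) = C1 + 9*x^4/4 - x^3/7 - 5*x/6 - 2*log(cos(x))/9


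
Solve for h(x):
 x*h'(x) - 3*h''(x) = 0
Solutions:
 h(x) = C1 + C2*erfi(sqrt(6)*x/6)


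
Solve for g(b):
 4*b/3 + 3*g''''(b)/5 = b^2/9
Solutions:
 g(b) = C1 + C2*b + C3*b^2 + C4*b^3 + b^6/1944 - b^5/54


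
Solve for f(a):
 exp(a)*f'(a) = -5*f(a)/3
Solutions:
 f(a) = C1*exp(5*exp(-a)/3)


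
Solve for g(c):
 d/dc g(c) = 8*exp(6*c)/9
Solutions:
 g(c) = C1 + 4*exp(6*c)/27


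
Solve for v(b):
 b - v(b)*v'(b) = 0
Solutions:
 v(b) = -sqrt(C1 + b^2)
 v(b) = sqrt(C1 + b^2)


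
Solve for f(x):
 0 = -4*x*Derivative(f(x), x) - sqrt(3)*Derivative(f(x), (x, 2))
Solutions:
 f(x) = C1 + C2*erf(sqrt(2)*3^(3/4)*x/3)


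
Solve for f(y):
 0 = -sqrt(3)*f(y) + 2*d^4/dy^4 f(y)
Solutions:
 f(y) = C1*exp(-2^(3/4)*3^(1/8)*y/2) + C2*exp(2^(3/4)*3^(1/8)*y/2) + C3*sin(2^(3/4)*3^(1/8)*y/2) + C4*cos(2^(3/4)*3^(1/8)*y/2)


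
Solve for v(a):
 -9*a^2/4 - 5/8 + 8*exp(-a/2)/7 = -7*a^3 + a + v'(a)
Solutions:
 v(a) = C1 + 7*a^4/4 - 3*a^3/4 - a^2/2 - 5*a/8 - 16*exp(-a/2)/7


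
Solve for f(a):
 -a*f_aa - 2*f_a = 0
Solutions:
 f(a) = C1 + C2/a


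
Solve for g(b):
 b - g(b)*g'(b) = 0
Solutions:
 g(b) = -sqrt(C1 + b^2)
 g(b) = sqrt(C1 + b^2)


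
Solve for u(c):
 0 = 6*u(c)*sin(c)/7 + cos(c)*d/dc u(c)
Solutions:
 u(c) = C1*cos(c)^(6/7)


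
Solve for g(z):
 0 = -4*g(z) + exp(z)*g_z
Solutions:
 g(z) = C1*exp(-4*exp(-z))


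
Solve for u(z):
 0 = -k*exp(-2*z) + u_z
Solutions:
 u(z) = C1 - k*exp(-2*z)/2


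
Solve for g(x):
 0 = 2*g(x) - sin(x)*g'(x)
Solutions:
 g(x) = C1*(cos(x) - 1)/(cos(x) + 1)


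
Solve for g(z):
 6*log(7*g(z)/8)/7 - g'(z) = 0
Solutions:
 7*Integral(1/(-log(_y) - log(7) + 3*log(2)), (_y, g(z)))/6 = C1 - z


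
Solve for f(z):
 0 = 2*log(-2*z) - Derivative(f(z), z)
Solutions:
 f(z) = C1 + 2*z*log(-z) + 2*z*(-1 + log(2))


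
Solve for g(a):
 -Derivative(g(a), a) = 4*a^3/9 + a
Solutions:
 g(a) = C1 - a^4/9 - a^2/2


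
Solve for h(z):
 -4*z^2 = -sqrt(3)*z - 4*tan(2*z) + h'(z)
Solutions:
 h(z) = C1 - 4*z^3/3 + sqrt(3)*z^2/2 - 2*log(cos(2*z))


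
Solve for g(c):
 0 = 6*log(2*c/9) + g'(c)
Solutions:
 g(c) = C1 - 6*c*log(c) + 6*c + c*log(531441/64)


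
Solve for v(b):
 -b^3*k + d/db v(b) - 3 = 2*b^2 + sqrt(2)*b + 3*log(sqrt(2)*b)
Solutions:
 v(b) = C1 + b^4*k/4 + 2*b^3/3 + sqrt(2)*b^2/2 + 3*b*log(b) + 3*b*log(2)/2


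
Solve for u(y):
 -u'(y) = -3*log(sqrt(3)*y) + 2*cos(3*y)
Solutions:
 u(y) = C1 + 3*y*log(y) - 3*y + 3*y*log(3)/2 - 2*sin(3*y)/3


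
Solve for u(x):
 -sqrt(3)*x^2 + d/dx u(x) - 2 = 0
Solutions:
 u(x) = C1 + sqrt(3)*x^3/3 + 2*x


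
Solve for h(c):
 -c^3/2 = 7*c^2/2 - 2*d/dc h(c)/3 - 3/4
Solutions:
 h(c) = C1 + 3*c^4/16 + 7*c^3/4 - 9*c/8


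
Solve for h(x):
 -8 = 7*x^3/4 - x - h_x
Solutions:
 h(x) = C1 + 7*x^4/16 - x^2/2 + 8*x


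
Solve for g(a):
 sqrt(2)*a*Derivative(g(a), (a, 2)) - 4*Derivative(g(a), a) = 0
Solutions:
 g(a) = C1 + C2*a^(1 + 2*sqrt(2))


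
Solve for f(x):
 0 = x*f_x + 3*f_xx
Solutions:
 f(x) = C1 + C2*erf(sqrt(6)*x/6)


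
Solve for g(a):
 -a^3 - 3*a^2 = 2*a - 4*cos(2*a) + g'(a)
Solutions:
 g(a) = C1 - a^4/4 - a^3 - a^2 + 2*sin(2*a)


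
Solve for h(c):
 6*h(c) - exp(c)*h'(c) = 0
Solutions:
 h(c) = C1*exp(-6*exp(-c))


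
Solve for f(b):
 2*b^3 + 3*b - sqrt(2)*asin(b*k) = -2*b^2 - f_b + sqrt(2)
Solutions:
 f(b) = C1 - b^4/2 - 2*b^3/3 - 3*b^2/2 + sqrt(2)*b + sqrt(2)*Piecewise((b*asin(b*k) + sqrt(-b^2*k^2 + 1)/k, Ne(k, 0)), (0, True))


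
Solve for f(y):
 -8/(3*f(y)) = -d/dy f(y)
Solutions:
 f(y) = -sqrt(C1 + 48*y)/3
 f(y) = sqrt(C1 + 48*y)/3


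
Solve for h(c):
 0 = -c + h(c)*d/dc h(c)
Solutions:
 h(c) = -sqrt(C1 + c^2)
 h(c) = sqrt(C1 + c^2)


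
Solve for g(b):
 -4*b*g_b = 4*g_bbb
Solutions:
 g(b) = C1 + Integral(C2*airyai(-b) + C3*airybi(-b), b)


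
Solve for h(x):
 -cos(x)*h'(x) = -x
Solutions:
 h(x) = C1 + Integral(x/cos(x), x)


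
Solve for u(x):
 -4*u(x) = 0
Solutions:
 u(x) = 0


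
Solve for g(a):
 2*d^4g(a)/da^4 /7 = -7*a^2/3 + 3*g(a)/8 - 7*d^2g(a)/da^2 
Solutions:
 g(a) = C1*exp(-a*sqrt(-49 + sqrt(2422))/2) + C2*exp(a*sqrt(-49 + sqrt(2422))/2) + C3*sin(a*sqrt(49 + sqrt(2422))/2) + C4*cos(a*sqrt(49 + sqrt(2422))/2) + 56*a^2/9 + 6272/27


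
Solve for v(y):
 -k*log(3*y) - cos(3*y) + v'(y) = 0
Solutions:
 v(y) = C1 + k*y*(log(y) - 1) + k*y*log(3) + sin(3*y)/3


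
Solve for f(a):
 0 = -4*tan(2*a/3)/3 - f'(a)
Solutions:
 f(a) = C1 + 2*log(cos(2*a/3))


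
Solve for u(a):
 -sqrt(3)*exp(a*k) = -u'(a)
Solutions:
 u(a) = C1 + sqrt(3)*exp(a*k)/k


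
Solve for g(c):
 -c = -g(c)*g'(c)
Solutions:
 g(c) = -sqrt(C1 + c^2)
 g(c) = sqrt(C1 + c^2)


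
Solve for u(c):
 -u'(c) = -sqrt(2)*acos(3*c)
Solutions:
 u(c) = C1 + sqrt(2)*(c*acos(3*c) - sqrt(1 - 9*c^2)/3)


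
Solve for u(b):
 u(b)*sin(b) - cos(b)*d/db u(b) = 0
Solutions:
 u(b) = C1/cos(b)


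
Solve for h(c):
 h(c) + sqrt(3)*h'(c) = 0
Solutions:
 h(c) = C1*exp(-sqrt(3)*c/3)


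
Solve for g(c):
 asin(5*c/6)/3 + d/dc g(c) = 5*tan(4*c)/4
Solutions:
 g(c) = C1 - c*asin(5*c/6)/3 - sqrt(36 - 25*c^2)/15 - 5*log(cos(4*c))/16


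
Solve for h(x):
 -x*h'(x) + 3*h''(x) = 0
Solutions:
 h(x) = C1 + C2*erfi(sqrt(6)*x/6)


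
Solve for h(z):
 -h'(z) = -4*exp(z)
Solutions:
 h(z) = C1 + 4*exp(z)


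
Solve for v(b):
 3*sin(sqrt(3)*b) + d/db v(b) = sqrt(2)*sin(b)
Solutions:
 v(b) = C1 - sqrt(2)*cos(b) + sqrt(3)*cos(sqrt(3)*b)


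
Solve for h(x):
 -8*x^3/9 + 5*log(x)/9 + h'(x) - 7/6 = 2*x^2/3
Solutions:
 h(x) = C1 + 2*x^4/9 + 2*x^3/9 - 5*x*log(x)/9 + 31*x/18


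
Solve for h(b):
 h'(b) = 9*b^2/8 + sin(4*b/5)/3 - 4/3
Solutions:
 h(b) = C1 + 3*b^3/8 - 4*b/3 - 5*cos(4*b/5)/12


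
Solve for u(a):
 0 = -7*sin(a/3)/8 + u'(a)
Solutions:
 u(a) = C1 - 21*cos(a/3)/8


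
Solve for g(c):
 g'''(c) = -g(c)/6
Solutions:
 g(c) = C3*exp(-6^(2/3)*c/6) + (C1*sin(2^(2/3)*3^(1/6)*c/4) + C2*cos(2^(2/3)*3^(1/6)*c/4))*exp(6^(2/3)*c/12)


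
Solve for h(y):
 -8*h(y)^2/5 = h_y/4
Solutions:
 h(y) = 5/(C1 + 32*y)


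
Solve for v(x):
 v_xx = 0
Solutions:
 v(x) = C1 + C2*x


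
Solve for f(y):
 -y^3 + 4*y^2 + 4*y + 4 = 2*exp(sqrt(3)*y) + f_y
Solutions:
 f(y) = C1 - y^4/4 + 4*y^3/3 + 2*y^2 + 4*y - 2*sqrt(3)*exp(sqrt(3)*y)/3


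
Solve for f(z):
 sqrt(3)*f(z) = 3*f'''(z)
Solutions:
 f(z) = C3*exp(3^(5/6)*z/3) + (C1*sin(3^(1/3)*z/2) + C2*cos(3^(1/3)*z/2))*exp(-3^(5/6)*z/6)


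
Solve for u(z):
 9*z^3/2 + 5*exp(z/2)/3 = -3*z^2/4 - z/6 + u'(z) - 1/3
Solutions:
 u(z) = C1 + 9*z^4/8 + z^3/4 + z^2/12 + z/3 + 10*exp(z/2)/3


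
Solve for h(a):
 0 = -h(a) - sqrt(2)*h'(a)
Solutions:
 h(a) = C1*exp(-sqrt(2)*a/2)


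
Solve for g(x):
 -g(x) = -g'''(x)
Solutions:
 g(x) = C3*exp(x) + (C1*sin(sqrt(3)*x/2) + C2*cos(sqrt(3)*x/2))*exp(-x/2)


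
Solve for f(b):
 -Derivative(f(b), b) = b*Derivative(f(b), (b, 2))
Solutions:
 f(b) = C1 + C2*log(b)


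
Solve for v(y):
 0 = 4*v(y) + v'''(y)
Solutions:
 v(y) = C3*exp(-2^(2/3)*y) + (C1*sin(2^(2/3)*sqrt(3)*y/2) + C2*cos(2^(2/3)*sqrt(3)*y/2))*exp(2^(2/3)*y/2)


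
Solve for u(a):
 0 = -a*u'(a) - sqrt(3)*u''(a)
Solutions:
 u(a) = C1 + C2*erf(sqrt(2)*3^(3/4)*a/6)


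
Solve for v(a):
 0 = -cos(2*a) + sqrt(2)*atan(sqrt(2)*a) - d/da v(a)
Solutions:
 v(a) = C1 + sqrt(2)*(a*atan(sqrt(2)*a) - sqrt(2)*log(2*a^2 + 1)/4) - sin(2*a)/2


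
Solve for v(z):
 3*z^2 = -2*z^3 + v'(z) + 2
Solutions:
 v(z) = C1 + z^4/2 + z^3 - 2*z


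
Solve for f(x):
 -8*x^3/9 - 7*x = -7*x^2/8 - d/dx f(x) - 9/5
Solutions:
 f(x) = C1 + 2*x^4/9 - 7*x^3/24 + 7*x^2/2 - 9*x/5


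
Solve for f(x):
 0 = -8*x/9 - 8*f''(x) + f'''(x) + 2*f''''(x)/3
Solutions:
 f(x) = C1 + C2*x + C3*exp(x*(-3 + sqrt(201))/4) + C4*exp(-x*(3 + sqrt(201))/4) - x^3/54 - x^2/144


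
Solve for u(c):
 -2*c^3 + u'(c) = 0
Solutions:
 u(c) = C1 + c^4/2


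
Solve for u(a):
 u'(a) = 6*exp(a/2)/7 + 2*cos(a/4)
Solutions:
 u(a) = C1 + 12*exp(a/2)/7 + 8*sin(a/4)


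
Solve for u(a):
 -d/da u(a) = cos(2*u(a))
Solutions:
 u(a) = -asin((C1 + exp(4*a))/(C1 - exp(4*a)))/2 + pi/2
 u(a) = asin((C1 + exp(4*a))/(C1 - exp(4*a)))/2


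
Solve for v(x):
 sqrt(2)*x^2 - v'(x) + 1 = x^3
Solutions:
 v(x) = C1 - x^4/4 + sqrt(2)*x^3/3 + x


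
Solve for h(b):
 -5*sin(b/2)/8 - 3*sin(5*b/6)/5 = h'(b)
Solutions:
 h(b) = C1 + 5*cos(b/2)/4 + 18*cos(5*b/6)/25


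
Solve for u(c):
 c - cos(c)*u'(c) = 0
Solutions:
 u(c) = C1 + Integral(c/cos(c), c)


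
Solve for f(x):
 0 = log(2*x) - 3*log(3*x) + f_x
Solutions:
 f(x) = C1 + 2*x*log(x) - 2*x + x*log(27/2)


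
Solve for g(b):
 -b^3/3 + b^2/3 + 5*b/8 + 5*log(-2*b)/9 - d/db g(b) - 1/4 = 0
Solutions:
 g(b) = C1 - b^4/12 + b^3/9 + 5*b^2/16 + 5*b*log(-b)/9 + b*(-29 + 20*log(2))/36


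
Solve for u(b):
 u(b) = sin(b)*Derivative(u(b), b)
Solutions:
 u(b) = C1*sqrt(cos(b) - 1)/sqrt(cos(b) + 1)


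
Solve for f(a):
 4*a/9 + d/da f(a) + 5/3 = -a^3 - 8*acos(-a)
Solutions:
 f(a) = C1 - a^4/4 - 2*a^2/9 - 8*a*acos(-a) - 5*a/3 - 8*sqrt(1 - a^2)


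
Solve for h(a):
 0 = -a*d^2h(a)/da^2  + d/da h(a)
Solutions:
 h(a) = C1 + C2*a^2


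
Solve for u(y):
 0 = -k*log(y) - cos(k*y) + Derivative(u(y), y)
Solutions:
 u(y) = C1 + k*y*(log(y) - 1) + Piecewise((sin(k*y)/k, Ne(k, 0)), (y, True))


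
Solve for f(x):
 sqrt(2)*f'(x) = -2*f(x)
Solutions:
 f(x) = C1*exp(-sqrt(2)*x)


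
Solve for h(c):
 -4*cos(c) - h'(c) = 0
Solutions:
 h(c) = C1 - 4*sin(c)


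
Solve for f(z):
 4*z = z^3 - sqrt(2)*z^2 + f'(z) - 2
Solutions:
 f(z) = C1 - z^4/4 + sqrt(2)*z^3/3 + 2*z^2 + 2*z


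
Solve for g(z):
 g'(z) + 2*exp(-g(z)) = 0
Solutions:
 g(z) = log(C1 - 2*z)


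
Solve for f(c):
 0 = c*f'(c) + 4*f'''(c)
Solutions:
 f(c) = C1 + Integral(C2*airyai(-2^(1/3)*c/2) + C3*airybi(-2^(1/3)*c/2), c)


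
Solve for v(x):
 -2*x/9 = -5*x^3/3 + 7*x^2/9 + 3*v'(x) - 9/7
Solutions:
 v(x) = C1 + 5*x^4/36 - 7*x^3/81 - x^2/27 + 3*x/7


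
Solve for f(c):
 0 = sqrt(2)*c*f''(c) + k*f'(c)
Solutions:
 f(c) = C1 + c^(-sqrt(2)*re(k)/2 + 1)*(C2*sin(sqrt(2)*log(c)*Abs(im(k))/2) + C3*cos(sqrt(2)*log(c)*im(k)/2))


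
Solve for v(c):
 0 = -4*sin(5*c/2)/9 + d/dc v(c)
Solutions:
 v(c) = C1 - 8*cos(5*c/2)/45


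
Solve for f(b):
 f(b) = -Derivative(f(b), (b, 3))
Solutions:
 f(b) = C3*exp(-b) + (C1*sin(sqrt(3)*b/2) + C2*cos(sqrt(3)*b/2))*exp(b/2)


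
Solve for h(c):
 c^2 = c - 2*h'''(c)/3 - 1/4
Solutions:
 h(c) = C1 + C2*c + C3*c^2 - c^5/40 + c^4/16 - c^3/16


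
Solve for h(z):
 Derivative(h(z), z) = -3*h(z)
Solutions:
 h(z) = C1*exp(-3*z)


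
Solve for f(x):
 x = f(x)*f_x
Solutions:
 f(x) = -sqrt(C1 + x^2)
 f(x) = sqrt(C1 + x^2)


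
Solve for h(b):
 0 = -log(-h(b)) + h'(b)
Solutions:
 -li(-h(b)) = C1 + b


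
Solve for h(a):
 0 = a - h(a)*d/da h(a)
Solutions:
 h(a) = -sqrt(C1 + a^2)
 h(a) = sqrt(C1 + a^2)


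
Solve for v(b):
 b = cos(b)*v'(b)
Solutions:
 v(b) = C1 + Integral(b/cos(b), b)


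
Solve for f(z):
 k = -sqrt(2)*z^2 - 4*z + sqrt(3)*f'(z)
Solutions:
 f(z) = C1 + sqrt(3)*k*z/3 + sqrt(6)*z^3/9 + 2*sqrt(3)*z^2/3


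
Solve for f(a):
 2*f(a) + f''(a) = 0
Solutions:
 f(a) = C1*sin(sqrt(2)*a) + C2*cos(sqrt(2)*a)


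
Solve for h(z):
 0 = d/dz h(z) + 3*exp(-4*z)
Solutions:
 h(z) = C1 + 3*exp(-4*z)/4


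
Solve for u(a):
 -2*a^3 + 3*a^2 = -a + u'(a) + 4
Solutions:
 u(a) = C1 - a^4/2 + a^3 + a^2/2 - 4*a


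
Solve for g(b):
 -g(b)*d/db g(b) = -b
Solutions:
 g(b) = -sqrt(C1 + b^2)
 g(b) = sqrt(C1 + b^2)


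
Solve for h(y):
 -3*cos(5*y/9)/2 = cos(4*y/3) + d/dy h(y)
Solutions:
 h(y) = C1 - 27*sin(5*y/9)/10 - 3*sin(4*y/3)/4


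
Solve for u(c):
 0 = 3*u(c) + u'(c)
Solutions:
 u(c) = C1*exp(-3*c)


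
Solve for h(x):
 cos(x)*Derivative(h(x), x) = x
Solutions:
 h(x) = C1 + Integral(x/cos(x), x)


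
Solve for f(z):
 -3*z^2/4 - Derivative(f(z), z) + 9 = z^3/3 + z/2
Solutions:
 f(z) = C1 - z^4/12 - z^3/4 - z^2/4 + 9*z


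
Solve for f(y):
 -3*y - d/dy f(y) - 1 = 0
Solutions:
 f(y) = C1 - 3*y^2/2 - y


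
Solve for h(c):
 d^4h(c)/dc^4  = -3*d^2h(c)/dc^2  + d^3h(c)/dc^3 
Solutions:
 h(c) = C1 + C2*c + (C3*sin(sqrt(11)*c/2) + C4*cos(sqrt(11)*c/2))*exp(c/2)


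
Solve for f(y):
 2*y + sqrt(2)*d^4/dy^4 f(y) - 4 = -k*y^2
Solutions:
 f(y) = C1 + C2*y + C3*y^2 + C4*y^3 - sqrt(2)*k*y^6/720 - sqrt(2)*y^5/120 + sqrt(2)*y^4/12


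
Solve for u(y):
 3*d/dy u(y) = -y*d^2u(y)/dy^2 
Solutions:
 u(y) = C1 + C2/y^2


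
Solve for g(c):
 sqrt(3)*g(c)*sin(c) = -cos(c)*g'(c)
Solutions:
 g(c) = C1*cos(c)^(sqrt(3))


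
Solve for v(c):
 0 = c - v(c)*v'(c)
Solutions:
 v(c) = -sqrt(C1 + c^2)
 v(c) = sqrt(C1 + c^2)


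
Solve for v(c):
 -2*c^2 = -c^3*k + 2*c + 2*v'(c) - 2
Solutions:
 v(c) = C1 + c^4*k/8 - c^3/3 - c^2/2 + c


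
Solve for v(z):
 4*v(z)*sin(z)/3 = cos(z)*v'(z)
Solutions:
 v(z) = C1/cos(z)^(4/3)


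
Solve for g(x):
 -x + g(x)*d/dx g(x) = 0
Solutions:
 g(x) = -sqrt(C1 + x^2)
 g(x) = sqrt(C1 + x^2)


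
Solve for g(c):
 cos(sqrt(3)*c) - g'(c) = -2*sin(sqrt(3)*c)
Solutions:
 g(c) = C1 + sqrt(3)*sin(sqrt(3)*c)/3 - 2*sqrt(3)*cos(sqrt(3)*c)/3


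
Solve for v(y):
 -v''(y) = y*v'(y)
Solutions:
 v(y) = C1 + C2*erf(sqrt(2)*y/2)


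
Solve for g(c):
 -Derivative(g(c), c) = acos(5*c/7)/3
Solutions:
 g(c) = C1 - c*acos(5*c/7)/3 + sqrt(49 - 25*c^2)/15


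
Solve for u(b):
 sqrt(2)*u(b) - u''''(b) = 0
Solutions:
 u(b) = C1*exp(-2^(1/8)*b) + C2*exp(2^(1/8)*b) + C3*sin(2^(1/8)*b) + C4*cos(2^(1/8)*b)


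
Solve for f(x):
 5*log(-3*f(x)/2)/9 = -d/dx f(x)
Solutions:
 9*Integral(1/(log(-_y) - log(2) + log(3)), (_y, f(x)))/5 = C1 - x


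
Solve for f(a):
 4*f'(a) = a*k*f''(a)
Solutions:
 f(a) = C1 + a^(((re(k) + 4)*re(k) + im(k)^2)/(re(k)^2 + im(k)^2))*(C2*sin(4*log(a)*Abs(im(k))/(re(k)^2 + im(k)^2)) + C3*cos(4*log(a)*im(k)/(re(k)^2 + im(k)^2)))


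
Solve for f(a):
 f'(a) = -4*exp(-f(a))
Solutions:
 f(a) = log(C1 - 4*a)


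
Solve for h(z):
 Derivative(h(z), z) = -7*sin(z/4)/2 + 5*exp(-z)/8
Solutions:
 h(z) = C1 + 14*cos(z/4) - 5*exp(-z)/8


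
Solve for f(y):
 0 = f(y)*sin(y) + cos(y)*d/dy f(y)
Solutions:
 f(y) = C1*cos(y)


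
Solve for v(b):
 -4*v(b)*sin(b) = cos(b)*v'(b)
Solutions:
 v(b) = C1*cos(b)^4


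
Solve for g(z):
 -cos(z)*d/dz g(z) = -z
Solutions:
 g(z) = C1 + Integral(z/cos(z), z)


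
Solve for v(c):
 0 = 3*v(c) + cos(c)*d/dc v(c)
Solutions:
 v(c) = C1*(sin(c) - 1)^(3/2)/(sin(c) + 1)^(3/2)


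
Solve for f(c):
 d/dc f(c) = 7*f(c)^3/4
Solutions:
 f(c) = -sqrt(2)*sqrt(-1/(C1 + 7*c))
 f(c) = sqrt(2)*sqrt(-1/(C1 + 7*c))


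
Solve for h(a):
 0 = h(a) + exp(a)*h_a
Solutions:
 h(a) = C1*exp(exp(-a))


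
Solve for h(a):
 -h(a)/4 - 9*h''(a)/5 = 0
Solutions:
 h(a) = C1*sin(sqrt(5)*a/6) + C2*cos(sqrt(5)*a/6)


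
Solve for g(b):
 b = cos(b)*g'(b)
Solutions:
 g(b) = C1 + Integral(b/cos(b), b)


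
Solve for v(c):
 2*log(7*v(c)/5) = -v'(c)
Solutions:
 -Integral(1/(-log(_y) - log(7) + log(5)), (_y, v(c)))/2 = C1 - c


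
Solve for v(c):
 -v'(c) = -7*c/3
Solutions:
 v(c) = C1 + 7*c^2/6


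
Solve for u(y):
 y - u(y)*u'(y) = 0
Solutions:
 u(y) = -sqrt(C1 + y^2)
 u(y) = sqrt(C1 + y^2)


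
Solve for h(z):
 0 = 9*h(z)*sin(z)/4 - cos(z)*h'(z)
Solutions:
 h(z) = C1/cos(z)^(9/4)


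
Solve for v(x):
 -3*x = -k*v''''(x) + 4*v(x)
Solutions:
 v(x) = C1*exp(-sqrt(2)*x*(1/k)^(1/4)) + C2*exp(sqrt(2)*x*(1/k)^(1/4)) + C3*exp(-sqrt(2)*I*x*(1/k)^(1/4)) + C4*exp(sqrt(2)*I*x*(1/k)^(1/4)) - 3*x/4


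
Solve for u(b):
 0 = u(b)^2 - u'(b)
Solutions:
 u(b) = -1/(C1 + b)


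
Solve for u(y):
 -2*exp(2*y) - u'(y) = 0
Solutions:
 u(y) = C1 - exp(2*y)


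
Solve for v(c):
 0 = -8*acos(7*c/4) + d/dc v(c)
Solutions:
 v(c) = C1 + 8*c*acos(7*c/4) - 8*sqrt(16 - 49*c^2)/7


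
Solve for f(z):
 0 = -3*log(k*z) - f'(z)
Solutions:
 f(z) = C1 - 3*z*log(k*z) + 3*z


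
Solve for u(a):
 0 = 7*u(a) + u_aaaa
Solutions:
 u(a) = (C1*sin(sqrt(2)*7^(1/4)*a/2) + C2*cos(sqrt(2)*7^(1/4)*a/2))*exp(-sqrt(2)*7^(1/4)*a/2) + (C3*sin(sqrt(2)*7^(1/4)*a/2) + C4*cos(sqrt(2)*7^(1/4)*a/2))*exp(sqrt(2)*7^(1/4)*a/2)


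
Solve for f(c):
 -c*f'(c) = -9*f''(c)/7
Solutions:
 f(c) = C1 + C2*erfi(sqrt(14)*c/6)


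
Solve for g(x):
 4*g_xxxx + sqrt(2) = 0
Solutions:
 g(x) = C1 + C2*x + C3*x^2 + C4*x^3 - sqrt(2)*x^4/96


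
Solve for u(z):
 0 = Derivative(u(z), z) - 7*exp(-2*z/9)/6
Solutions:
 u(z) = C1 - 21*exp(-2*z/9)/4


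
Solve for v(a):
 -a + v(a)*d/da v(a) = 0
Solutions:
 v(a) = -sqrt(C1 + a^2)
 v(a) = sqrt(C1 + a^2)


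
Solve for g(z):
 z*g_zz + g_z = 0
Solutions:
 g(z) = C1 + C2*log(z)


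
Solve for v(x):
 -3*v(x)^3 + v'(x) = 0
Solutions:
 v(x) = -sqrt(2)*sqrt(-1/(C1 + 3*x))/2
 v(x) = sqrt(2)*sqrt(-1/(C1 + 3*x))/2


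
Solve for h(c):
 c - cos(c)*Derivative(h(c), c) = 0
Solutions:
 h(c) = C1 + Integral(c/cos(c), c)


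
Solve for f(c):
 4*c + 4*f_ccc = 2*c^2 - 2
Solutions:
 f(c) = C1 + C2*c + C3*c^2 + c^5/120 - c^4/24 - c^3/12


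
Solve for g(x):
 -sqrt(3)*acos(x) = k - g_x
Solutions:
 g(x) = C1 + k*x + sqrt(3)*(x*acos(x) - sqrt(1 - x^2))


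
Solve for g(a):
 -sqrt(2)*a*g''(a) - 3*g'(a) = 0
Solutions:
 g(a) = C1 + C2*a^(1 - 3*sqrt(2)/2)


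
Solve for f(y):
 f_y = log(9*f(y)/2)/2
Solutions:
 2*Integral(1/(-log(_y) - 2*log(3) + log(2)), (_y, f(y))) = C1 - y


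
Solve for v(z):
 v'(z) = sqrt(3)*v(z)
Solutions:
 v(z) = C1*exp(sqrt(3)*z)


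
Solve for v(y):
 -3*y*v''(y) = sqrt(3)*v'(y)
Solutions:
 v(y) = C1 + C2*y^(1 - sqrt(3)/3)
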